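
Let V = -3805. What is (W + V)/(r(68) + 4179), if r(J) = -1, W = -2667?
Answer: -3236/2089 ≈ -1.5491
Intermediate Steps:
(W + V)/(r(68) + 4179) = (-2667 - 3805)/(-1 + 4179) = -6472/4178 = -6472*1/4178 = -3236/2089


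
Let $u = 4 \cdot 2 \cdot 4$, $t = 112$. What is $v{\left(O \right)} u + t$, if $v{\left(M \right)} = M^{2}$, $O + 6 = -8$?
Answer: $6384$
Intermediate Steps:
$O = -14$ ($O = -6 - 8 = -14$)
$u = 32$ ($u = 8 \cdot 4 = 32$)
$v{\left(O \right)} u + t = \left(-14\right)^{2} \cdot 32 + 112 = 196 \cdot 32 + 112 = 6272 + 112 = 6384$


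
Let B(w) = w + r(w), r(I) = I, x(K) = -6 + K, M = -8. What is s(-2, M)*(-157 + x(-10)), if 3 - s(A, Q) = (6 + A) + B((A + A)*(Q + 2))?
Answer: 8477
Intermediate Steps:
B(w) = 2*w (B(w) = w + w = 2*w)
s(A, Q) = -3 - A - 4*A*(2 + Q) (s(A, Q) = 3 - ((6 + A) + 2*((A + A)*(Q + 2))) = 3 - ((6 + A) + 2*((2*A)*(2 + Q))) = 3 - ((6 + A) + 2*(2*A*(2 + Q))) = 3 - ((6 + A) + 4*A*(2 + Q)) = 3 - (6 + A + 4*A*(2 + Q)) = 3 + (-6 - A - 4*A*(2 + Q)) = -3 - A - 4*A*(2 + Q))
s(-2, M)*(-157 + x(-10)) = (-3 - 1*(-2) - 4*(-2)*(2 - 8))*(-157 + (-6 - 10)) = (-3 + 2 - 4*(-2)*(-6))*(-157 - 16) = (-3 + 2 - 48)*(-173) = -49*(-173) = 8477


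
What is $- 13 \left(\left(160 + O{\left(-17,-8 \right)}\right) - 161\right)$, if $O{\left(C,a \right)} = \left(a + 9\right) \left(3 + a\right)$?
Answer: $78$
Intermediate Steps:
$O{\left(C,a \right)} = \left(3 + a\right) \left(9 + a\right)$ ($O{\left(C,a \right)} = \left(9 + a\right) \left(3 + a\right) = \left(3 + a\right) \left(9 + a\right)$)
$- 13 \left(\left(160 + O{\left(-17,-8 \right)}\right) - 161\right) = - 13 \left(\left(160 + \left(27 + \left(-8\right)^{2} + 12 \left(-8\right)\right)\right) - 161\right) = - 13 \left(\left(160 + \left(27 + 64 - 96\right)\right) - 161\right) = - 13 \left(\left(160 - 5\right) - 161\right) = - 13 \left(155 - 161\right) = \left(-13\right) \left(-6\right) = 78$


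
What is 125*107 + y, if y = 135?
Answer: 13510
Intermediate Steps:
125*107 + y = 125*107 + 135 = 13375 + 135 = 13510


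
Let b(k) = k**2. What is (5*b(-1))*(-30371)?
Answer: -151855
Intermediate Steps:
(5*b(-1))*(-30371) = (5*(-1)**2)*(-30371) = (5*1)*(-30371) = 5*(-30371) = -151855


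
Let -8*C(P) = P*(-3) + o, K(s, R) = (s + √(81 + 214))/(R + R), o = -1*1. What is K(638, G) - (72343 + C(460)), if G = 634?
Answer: -183898349/2536 + √295/1268 ≈ -72515.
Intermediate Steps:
o = -1
K(s, R) = (s + √295)/(2*R) (K(s, R) = (s + √295)/((2*R)) = (s + √295)*(1/(2*R)) = (s + √295)/(2*R))
C(P) = ⅛ + 3*P/8 (C(P) = -(P*(-3) - 1)/8 = -(-3*P - 1)/8 = -(-1 - 3*P)/8 = ⅛ + 3*P/8)
K(638, G) - (72343 + C(460)) = (½)*(638 + √295)/634 - (72343 + (⅛ + (3/8)*460)) = (½)*(1/634)*(638 + √295) - (72343 + (⅛ + 345/2)) = (319/634 + √295/1268) - (72343 + 1381/8) = (319/634 + √295/1268) - 1*580125/8 = (319/634 + √295/1268) - 580125/8 = -183898349/2536 + √295/1268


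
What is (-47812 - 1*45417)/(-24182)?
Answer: 93229/24182 ≈ 3.8553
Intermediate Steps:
(-47812 - 1*45417)/(-24182) = (-47812 - 45417)*(-1/24182) = -93229*(-1/24182) = 93229/24182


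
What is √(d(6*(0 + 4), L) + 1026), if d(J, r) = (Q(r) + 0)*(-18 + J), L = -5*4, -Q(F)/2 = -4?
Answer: √1074 ≈ 32.772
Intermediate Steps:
Q(F) = 8 (Q(F) = -2*(-4) = 8)
L = -20
d(J, r) = -144 + 8*J (d(J, r) = (8 + 0)*(-18 + J) = 8*(-18 + J) = -144 + 8*J)
√(d(6*(0 + 4), L) + 1026) = √((-144 + 8*(6*(0 + 4))) + 1026) = √((-144 + 8*(6*4)) + 1026) = √((-144 + 8*24) + 1026) = √((-144 + 192) + 1026) = √(48 + 1026) = √1074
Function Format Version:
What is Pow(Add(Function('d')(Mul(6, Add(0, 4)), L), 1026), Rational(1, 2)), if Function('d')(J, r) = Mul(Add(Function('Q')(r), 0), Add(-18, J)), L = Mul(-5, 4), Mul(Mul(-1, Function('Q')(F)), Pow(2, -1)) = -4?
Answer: Pow(1074, Rational(1, 2)) ≈ 32.772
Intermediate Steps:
Function('Q')(F) = 8 (Function('Q')(F) = Mul(-2, -4) = 8)
L = -20
Function('d')(J, r) = Add(-144, Mul(8, J)) (Function('d')(J, r) = Mul(Add(8, 0), Add(-18, J)) = Mul(8, Add(-18, J)) = Add(-144, Mul(8, J)))
Pow(Add(Function('d')(Mul(6, Add(0, 4)), L), 1026), Rational(1, 2)) = Pow(Add(Add(-144, Mul(8, Mul(6, Add(0, 4)))), 1026), Rational(1, 2)) = Pow(Add(Add(-144, Mul(8, Mul(6, 4))), 1026), Rational(1, 2)) = Pow(Add(Add(-144, Mul(8, 24)), 1026), Rational(1, 2)) = Pow(Add(Add(-144, 192), 1026), Rational(1, 2)) = Pow(Add(48, 1026), Rational(1, 2)) = Pow(1074, Rational(1, 2))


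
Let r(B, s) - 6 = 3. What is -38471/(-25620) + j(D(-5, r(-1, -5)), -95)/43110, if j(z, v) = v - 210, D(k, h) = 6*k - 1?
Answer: 55022357/36815940 ≈ 1.4945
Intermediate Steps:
r(B, s) = 9 (r(B, s) = 6 + 3 = 9)
D(k, h) = -1 + 6*k
j(z, v) = -210 + v
-38471/(-25620) + j(D(-5, r(-1, -5)), -95)/43110 = -38471/(-25620) + (-210 - 95)/43110 = -38471*(-1/25620) - 305*1/43110 = 38471/25620 - 61/8622 = 55022357/36815940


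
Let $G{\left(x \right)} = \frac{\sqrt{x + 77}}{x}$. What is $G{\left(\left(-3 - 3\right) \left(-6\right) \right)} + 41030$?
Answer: $41030 + \frac{\sqrt{113}}{36} \approx 41030.0$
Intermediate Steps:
$G{\left(x \right)} = \frac{\sqrt{77 + x}}{x}$
$G{\left(\left(-3 - 3\right) \left(-6\right) \right)} + 41030 = \frac{\sqrt{77 + \left(-3 - 3\right) \left(-6\right)}}{\left(-3 - 3\right) \left(-6\right)} + 41030 = \frac{\sqrt{77 - -36}}{\left(-6\right) \left(-6\right)} + 41030 = \frac{\sqrt{77 + 36}}{36} + 41030 = \frac{\sqrt{113}}{36} + 41030 = 41030 + \frac{\sqrt{113}}{36}$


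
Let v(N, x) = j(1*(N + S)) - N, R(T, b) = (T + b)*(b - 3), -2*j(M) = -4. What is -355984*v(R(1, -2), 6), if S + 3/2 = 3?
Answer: 1067952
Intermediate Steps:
S = 3/2 (S = -3/2 + 3 = 3/2 ≈ 1.5000)
j(M) = 2 (j(M) = -½*(-4) = 2)
R(T, b) = (-3 + b)*(T + b) (R(T, b) = (T + b)*(-3 + b) = (-3 + b)*(T + b))
v(N, x) = 2 - N
-355984*v(R(1, -2), 6) = -355984*(2 - ((-2)² - 3*1 - 3*(-2) + 1*(-2))) = -355984*(2 - (4 - 3 + 6 - 2)) = -355984*(2 - 1*5) = -355984*(2 - 5) = -355984*(-3) = 1067952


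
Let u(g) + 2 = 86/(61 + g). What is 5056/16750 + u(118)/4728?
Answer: 267149842/885982875 ≈ 0.30153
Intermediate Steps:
u(g) = -2 + 86/(61 + g)
5056/16750 + u(118)/4728 = 5056/16750 + (2*(-18 - 1*118)/(61 + 118))/4728 = 5056*(1/16750) + (2*(-18 - 118)/179)*(1/4728) = 2528/8375 + (2*(1/179)*(-136))*(1/4728) = 2528/8375 - 272/179*1/4728 = 2528/8375 - 34/105789 = 267149842/885982875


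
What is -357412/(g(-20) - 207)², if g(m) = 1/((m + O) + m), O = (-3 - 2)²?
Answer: -20104425/2411809 ≈ -8.3358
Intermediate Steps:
O = 25 (O = (-5)² = 25)
g(m) = 1/(25 + 2*m) (g(m) = 1/((m + 25) + m) = 1/((25 + m) + m) = 1/(25 + 2*m))
-357412/(g(-20) - 207)² = -357412/(1/(25 + 2*(-20)) - 207)² = -357412/(1/(25 - 40) - 207)² = -357412/(1/(-15) - 207)² = -357412/(-1/15 - 207)² = -357412/((-3106/15)²) = -357412/9647236/225 = -357412*225/9647236 = -20104425/2411809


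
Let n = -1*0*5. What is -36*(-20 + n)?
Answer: 720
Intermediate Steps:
n = 0 (n = 0*5 = 0)
-36*(-20 + n) = -36*(-20 + 0) = -36*(-20) = 720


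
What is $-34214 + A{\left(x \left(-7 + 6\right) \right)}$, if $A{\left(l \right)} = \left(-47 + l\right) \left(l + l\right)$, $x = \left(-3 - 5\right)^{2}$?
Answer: $-20006$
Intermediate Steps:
$x = 64$ ($x = \left(-8\right)^{2} = 64$)
$A{\left(l \right)} = 2 l \left(-47 + l\right)$ ($A{\left(l \right)} = \left(-47 + l\right) 2 l = 2 l \left(-47 + l\right)$)
$-34214 + A{\left(x \left(-7 + 6\right) \right)} = -34214 + 2 \cdot 64 \left(-7 + 6\right) \left(-47 + 64 \left(-7 + 6\right)\right) = -34214 + 2 \cdot 64 \left(-1\right) \left(-47 + 64 \left(-1\right)\right) = -34214 + 2 \left(-64\right) \left(-47 - 64\right) = -34214 + 2 \left(-64\right) \left(-111\right) = -34214 + 14208 = -20006$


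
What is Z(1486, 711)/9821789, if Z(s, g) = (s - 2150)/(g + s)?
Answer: -664/21578470433 ≈ -3.0771e-8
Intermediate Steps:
Z(s, g) = (-2150 + s)/(g + s)
Z(1486, 711)/9821789 = ((-2150 + 1486)/(711 + 1486))/9821789 = (-664/2197)*(1/9821789) = ((1/2197)*(-664))*(1/9821789) = -664/2197*1/9821789 = -664/21578470433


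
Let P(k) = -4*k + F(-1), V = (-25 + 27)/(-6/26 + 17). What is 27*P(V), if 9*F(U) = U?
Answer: -1731/109 ≈ -15.881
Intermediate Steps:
F(U) = U/9
V = 13/109 (V = 2/(-6*1/26 + 17) = 2/(-3/13 + 17) = 2/(218/13) = 2*(13/218) = 13/109 ≈ 0.11927)
P(k) = -⅑ - 4*k (P(k) = -4*k + (⅑)*(-1) = -4*k - ⅑ = -⅑ - 4*k)
27*P(V) = 27*(-⅑ - 4*13/109) = 27*(-⅑ - 52/109) = 27*(-577/981) = -1731/109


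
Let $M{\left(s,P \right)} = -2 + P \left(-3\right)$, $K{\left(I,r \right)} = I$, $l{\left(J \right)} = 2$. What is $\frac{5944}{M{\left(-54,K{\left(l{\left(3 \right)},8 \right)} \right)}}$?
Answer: $-743$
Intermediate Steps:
$M{\left(s,P \right)} = -2 - 3 P$
$\frac{5944}{M{\left(-54,K{\left(l{\left(3 \right)},8 \right)} \right)}} = \frac{5944}{-2 - 6} = \frac{5944}{-8} = 5944 \left(- \frac{1}{8}\right) = -743$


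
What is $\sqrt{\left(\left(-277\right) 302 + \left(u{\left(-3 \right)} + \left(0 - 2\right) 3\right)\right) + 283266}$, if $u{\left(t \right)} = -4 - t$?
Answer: $\sqrt{199605} \approx 446.77$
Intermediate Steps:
$\sqrt{\left(\left(-277\right) 302 + \left(u{\left(-3 \right)} + \left(0 - 2\right) 3\right)\right) + 283266} = \sqrt{\left(\left(-277\right) 302 + \left(\left(-4 - -3\right) + \left(0 - 2\right) 3\right)\right) + 283266} = \sqrt{\left(-83654 + \left(\left(-4 + 3\right) - 6\right)\right) + 283266} = \sqrt{\left(-83654 - 7\right) + 283266} = \sqrt{-83661 + 283266} = \sqrt{199605}$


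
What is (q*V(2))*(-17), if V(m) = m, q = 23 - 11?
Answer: -408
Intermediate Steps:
q = 12
(q*V(2))*(-17) = (12*2)*(-17) = 24*(-17) = -408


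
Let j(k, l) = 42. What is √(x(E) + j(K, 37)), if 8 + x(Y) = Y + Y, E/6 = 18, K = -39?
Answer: 5*√10 ≈ 15.811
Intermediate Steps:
E = 108 (E = 6*18 = 108)
x(Y) = -8 + 2*Y (x(Y) = -8 + (Y + Y) = -8 + 2*Y)
√(x(E) + j(K, 37)) = √((-8 + 2*108) + 42) = √((-8 + 216) + 42) = √(208 + 42) = √250 = 5*√10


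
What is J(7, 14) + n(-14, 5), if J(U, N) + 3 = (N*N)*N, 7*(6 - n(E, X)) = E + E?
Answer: 2751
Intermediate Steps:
n(E, X) = 6 - 2*E/7 (n(E, X) = 6 - (E + E)/7 = 6 - 2*E/7)
J(U, N) = -3 + N³ (J(U, N) = -3 + (N*N)*N = -3 + N²*N = -3 + N³)
J(7, 14) + n(-14, 5) = (-3 + 14³) + (6 - 2/7*(-14)) = (-3 + 2744) + (6 + 4) = 2741 + 10 = 2751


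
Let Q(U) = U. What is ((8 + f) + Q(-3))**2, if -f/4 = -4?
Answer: 441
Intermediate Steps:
f = 16 (f = -4*(-4) = 16)
((8 + f) + Q(-3))**2 = ((8 + 16) - 3)**2 = (24 - 3)**2 = 21**2 = 441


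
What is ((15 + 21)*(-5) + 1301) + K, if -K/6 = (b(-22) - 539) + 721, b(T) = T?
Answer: 161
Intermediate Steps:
K = -960 (K = -6*((-22 - 539) + 721) = -6*(-561 + 721) = -6*160 = -960)
((15 + 21)*(-5) + 1301) + K = ((15 + 21)*(-5) + 1301) - 960 = (36*(-5) + 1301) - 960 = (-180 + 1301) - 960 = 1121 - 960 = 161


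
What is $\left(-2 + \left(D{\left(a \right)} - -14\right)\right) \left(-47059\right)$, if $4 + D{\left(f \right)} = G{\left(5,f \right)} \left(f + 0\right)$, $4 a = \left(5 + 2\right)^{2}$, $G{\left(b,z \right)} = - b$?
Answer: $\frac{10023567}{4} \approx 2.5059 \cdot 10^{6}$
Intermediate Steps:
$a = \frac{49}{4}$ ($a = \frac{\left(5 + 2\right)^{2}}{4} = \frac{7^{2}}{4} = \frac{1}{4} \cdot 49 = \frac{49}{4} \approx 12.25$)
$D{\left(f \right)} = -4 - 5 f$ ($D{\left(f \right)} = -4 + \left(-1\right) 5 \left(f + 0\right) = -4 - 5 f$)
$\left(-2 + \left(D{\left(a \right)} - -14\right)\right) \left(-47059\right) = \left(-2 - \frac{205}{4}\right) \left(-47059\right) = \left(- \frac{213}{4}\right) \left(-47059\right) = \frac{10023567}{4}$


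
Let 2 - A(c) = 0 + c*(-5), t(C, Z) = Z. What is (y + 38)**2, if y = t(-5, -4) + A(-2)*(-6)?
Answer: 6724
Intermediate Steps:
A(c) = 2 + 5*c (A(c) = 2 - (0 + c*(-5)) = 2 - (0 - 5*c) = 2 - (-5)*c = 2 + 5*c)
y = 44 (y = -4 + (2 + 5*(-2))*(-6) = -4 + (2 - 10)*(-6) = -4 - 8*(-6) = -4 + 48 = 44)
(y + 38)**2 = (44 + 38)**2 = 82**2 = 6724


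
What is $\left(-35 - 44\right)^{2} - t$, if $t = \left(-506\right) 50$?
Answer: $31541$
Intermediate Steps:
$t = -25300$
$\left(-35 - 44\right)^{2} - t = \left(-35 - 44\right)^{2} - -25300 = \left(-79\right)^{2} + 25300 = 6241 + 25300 = 31541$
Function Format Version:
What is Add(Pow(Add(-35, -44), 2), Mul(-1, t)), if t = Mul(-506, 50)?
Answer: 31541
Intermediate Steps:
t = -25300
Add(Pow(Add(-35, -44), 2), Mul(-1, t)) = Add(Pow(Add(-35, -44), 2), Mul(-1, -25300)) = Add(Pow(-79, 2), 25300) = Add(6241, 25300) = 31541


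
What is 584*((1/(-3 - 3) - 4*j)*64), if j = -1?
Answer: 429824/3 ≈ 1.4327e+5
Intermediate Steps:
584*((1/(-3 - 3) - 4*j)*64) = 584*((1/(-3 - 3) - 4*(-1))*64) = 584*((1/(-6) + 4)*64) = 584*((-⅙ + 4)*64) = 584*((23/6)*64) = 584*(736/3) = 429824/3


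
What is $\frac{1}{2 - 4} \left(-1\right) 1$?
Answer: $\frac{1}{2} \approx 0.5$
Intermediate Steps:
$\frac{1}{2 - 4} \left(-1\right) 1 = \frac{1}{-2} \left(-1\right) 1 = \left(- \frac{1}{2}\right) \left(-1\right) 1 = \frac{1}{2} \cdot 1 = \frac{1}{2}$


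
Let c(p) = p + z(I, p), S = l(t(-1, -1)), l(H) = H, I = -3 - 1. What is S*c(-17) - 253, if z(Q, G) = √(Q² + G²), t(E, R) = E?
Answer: -236 - √305 ≈ -253.46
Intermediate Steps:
I = -4
S = -1
z(Q, G) = √(G² + Q²)
c(p) = p + √(16 + p²) (c(p) = p + √(p² + (-4)²) = p + √(p² + 16) = p + √(16 + p²))
S*c(-17) - 253 = -(-17 + √(16 + (-17)²)) - 253 = -(-17 + √(16 + 289)) - 253 = -(-17 + √305) - 253 = (17 - √305) - 253 = -236 - √305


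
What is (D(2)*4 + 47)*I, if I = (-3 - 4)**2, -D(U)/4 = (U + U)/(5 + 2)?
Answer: 1855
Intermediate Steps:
D(U) = -8*U/7 (D(U) = -4*(U + U)/(5 + 2) = -4*2*U/7 = -8*U/7)
I = 49 (I = (-7)**2 = 49)
(D(2)*4 + 47)*I = (-8/7*2*4 + 47)*49 = (-16/7*4 + 47)*49 = (-64/7 + 47)*49 = (265/7)*49 = 1855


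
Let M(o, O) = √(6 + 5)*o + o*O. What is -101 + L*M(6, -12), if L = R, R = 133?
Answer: -9677 + 798*√11 ≈ -7030.3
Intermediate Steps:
L = 133
M(o, O) = O*o + o*√11 (M(o, O) = √11*o + O*o = o*√11 + O*o = O*o + o*√11)
-101 + L*M(6, -12) = -101 + 133*(6*(-12 + √11)) = -101 + 133*(-72 + 6*√11) = -101 + (-9576 + 798*√11) = -9677 + 798*√11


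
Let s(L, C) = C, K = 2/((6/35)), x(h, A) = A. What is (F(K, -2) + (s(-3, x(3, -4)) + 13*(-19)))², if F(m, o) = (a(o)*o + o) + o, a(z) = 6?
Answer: 71289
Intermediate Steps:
K = 35/3 (K = 2/((6*(1/35))) = 2/(6/35) = 2*(35/6) = 35/3 ≈ 11.667)
F(m, o) = 8*o (F(m, o) = (6*o + o) + o = 7*o + o = 8*o)
(F(K, -2) + (s(-3, x(3, -4)) + 13*(-19)))² = (8*(-2) + (-4 + 13*(-19)))² = (-16 + (-4 - 247))² = (-16 - 251)² = (-267)² = 71289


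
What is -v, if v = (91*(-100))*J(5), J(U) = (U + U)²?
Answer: 910000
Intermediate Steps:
J(U) = 4*U² (J(U) = (2*U)² = 4*U²)
v = -910000 (v = (91*(-100))*(4*5²) = -36400*25 = -9100*100 = -910000)
-v = -1*(-910000) = 910000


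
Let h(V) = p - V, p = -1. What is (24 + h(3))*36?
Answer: 720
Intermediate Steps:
h(V) = -1 - V
(24 + h(3))*36 = (24 + (-1 - 1*3))*36 = (24 + (-1 - 3))*36 = (24 - 4)*36 = 20*36 = 720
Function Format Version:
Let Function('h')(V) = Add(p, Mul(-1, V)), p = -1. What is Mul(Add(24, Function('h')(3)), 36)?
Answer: 720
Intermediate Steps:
Function('h')(V) = Add(-1, Mul(-1, V))
Mul(Add(24, Function('h')(3)), 36) = Mul(Add(24, Add(-1, Mul(-1, 3))), 36) = Mul(Add(24, Add(-1, -3)), 36) = Mul(Add(24, -4), 36) = Mul(20, 36) = 720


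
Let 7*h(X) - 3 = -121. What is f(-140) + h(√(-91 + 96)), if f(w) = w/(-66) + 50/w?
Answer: -6973/462 ≈ -15.093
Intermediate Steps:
h(X) = -118/7 (h(X) = 3/7 + (⅐)*(-121) = 3/7 - 121/7 = -118/7)
f(w) = 50/w - w/66 (f(w) = w*(-1/66) + 50/w = -w/66 + 50/w = 50/w - w/66)
f(-140) + h(√(-91 + 96)) = (50/(-140) - 1/66*(-140)) - 118/7 = (50*(-1/140) + 70/33) - 118/7 = (-5/14 + 70/33) - 118/7 = 815/462 - 118/7 = -6973/462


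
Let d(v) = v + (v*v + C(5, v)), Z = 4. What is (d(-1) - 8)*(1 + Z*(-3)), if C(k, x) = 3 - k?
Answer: 110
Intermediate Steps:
d(v) = -2 + v + v² (d(v) = v + (v*v + (3 - 1*5)) = v + (v² + (3 - 5)) = v + (v² - 2) = v + (-2 + v²) = -2 + v + v²)
(d(-1) - 8)*(1 + Z*(-3)) = ((-2 - 1 + (-1)²) - 8)*(1 + 4*(-3)) = ((-2 - 1 + 1) - 8)*(1 - 12) = (-2 - 8)*(-11) = -10*(-11) = 110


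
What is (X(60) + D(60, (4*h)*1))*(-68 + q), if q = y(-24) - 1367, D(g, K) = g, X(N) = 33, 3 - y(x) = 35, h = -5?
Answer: -136431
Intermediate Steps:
y(x) = -32 (y(x) = 3 - 1*35 = 3 - 35 = -32)
q = -1399 (q = -32 - 1367 = -1399)
(X(60) + D(60, (4*h)*1))*(-68 + q) = (33 + 60)*(-68 - 1399) = 93*(-1467) = -136431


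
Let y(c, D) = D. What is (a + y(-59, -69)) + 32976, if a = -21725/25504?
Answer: 839238403/25504 ≈ 32906.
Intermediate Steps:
a = -21725/25504 (a = -21725*1/25504 = -21725/25504 ≈ -0.85183)
(a + y(-59, -69)) + 32976 = (-21725/25504 - 69) + 32976 = -1781501/25504 + 32976 = 839238403/25504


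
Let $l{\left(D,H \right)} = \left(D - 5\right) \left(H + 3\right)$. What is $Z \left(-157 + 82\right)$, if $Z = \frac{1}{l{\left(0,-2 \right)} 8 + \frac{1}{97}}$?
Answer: $\frac{2425}{1293} \approx 1.8755$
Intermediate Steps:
$l{\left(D,H \right)} = \left(-5 + D\right) \left(3 + H\right)$
$Z = - \frac{97}{3879}$ ($Z = \frac{1}{\left(-15 - -10 + 3 \cdot 0 + 0 \left(-2\right)\right) 8 + \frac{1}{97}} = \frac{1}{\left(-15 + 10 + 0 + 0\right) 8 + \frac{1}{97}} = \frac{1}{\left(-5\right) 8 + \frac{1}{97}} = \frac{1}{-40 + \frac{1}{97}} = \frac{1}{- \frac{3879}{97}} = - \frac{97}{3879} \approx -0.025006$)
$Z \left(-157 + 82\right) = - \frac{97 \left(-157 + 82\right)}{3879} = \left(- \frac{97}{3879}\right) \left(-75\right) = \frac{2425}{1293}$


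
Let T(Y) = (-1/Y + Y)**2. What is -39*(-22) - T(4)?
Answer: 13503/16 ≈ 843.94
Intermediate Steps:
T(Y) = (Y - 1/Y)**2
-39*(-22) - T(4) = -39*(-22) - (-1 + 4**2)**2/4**2 = 858 - (-1 + 16)**2/16 = 858 - 15**2/16 = 858 - 225/16 = 13503/16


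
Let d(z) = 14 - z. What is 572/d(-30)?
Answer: 13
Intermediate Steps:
572/d(-30) = 572/(14 - 1*(-30)) = 572/(14 + 30) = 572/44 = 572*(1/44) = 13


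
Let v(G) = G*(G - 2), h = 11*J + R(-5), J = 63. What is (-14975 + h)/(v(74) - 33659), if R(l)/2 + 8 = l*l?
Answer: 14248/28331 ≈ 0.50291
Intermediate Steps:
R(l) = -16 + 2*l**2 (R(l) = -16 + 2*(l*l) = -16 + 2*l**2)
h = 727 (h = 11*63 + (-16 + 2*(-5)**2) = 693 + (-16 + 2*25) = 693 + (-16 + 50) = 693 + 34 = 727)
v(G) = G*(-2 + G)
(-14975 + h)/(v(74) - 33659) = (-14975 + 727)/(74*(-2 + 74) - 33659) = -14248/(74*72 - 33659) = -14248/(5328 - 33659) = -14248/(-28331) = -14248*(-1/28331) = 14248/28331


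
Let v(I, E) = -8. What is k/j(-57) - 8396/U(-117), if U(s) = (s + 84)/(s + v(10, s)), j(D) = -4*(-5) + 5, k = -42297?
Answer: -27633301/825 ≈ -33495.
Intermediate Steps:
j(D) = 25 (j(D) = 20 + 5 = 25)
U(s) = (84 + s)/(-8 + s) (U(s) = (s + 84)/(s - 8) = (84 + s)/(-8 + s))
k/j(-57) - 8396/U(-117) = -42297/25 - 8396*(-8 - 117)/(84 - 117) = -42297*1/25 - 8396/(-33/(-125)) = -42297/25 - 8396/((-1/125*(-33))) = -42297/25 - 8396/33/125 = -42297/25 - 8396*125/33 = -42297/25 - 1049500/33 = -27633301/825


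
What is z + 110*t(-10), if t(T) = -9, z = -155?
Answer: -1145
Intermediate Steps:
z + 110*t(-10) = -155 + 110*(-9) = -155 - 990 = -1145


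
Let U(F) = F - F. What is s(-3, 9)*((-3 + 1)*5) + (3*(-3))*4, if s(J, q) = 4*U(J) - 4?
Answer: 4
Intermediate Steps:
U(F) = 0
s(J, q) = -4 (s(J, q) = 4*0 - 4 = 0 - 4 = -4)
s(-3, 9)*((-3 + 1)*5) + (3*(-3))*4 = -4*(-3 + 1)*5 + (3*(-3))*4 = -(-8)*5 - 9*4 = -4*(-10) - 36 = 40 - 36 = 4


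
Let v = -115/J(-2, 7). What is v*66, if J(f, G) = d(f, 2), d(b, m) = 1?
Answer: -7590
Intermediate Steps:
J(f, G) = 1
v = -115 (v = -115/1 = -115*1 = -115)
v*66 = -115*66 = -7590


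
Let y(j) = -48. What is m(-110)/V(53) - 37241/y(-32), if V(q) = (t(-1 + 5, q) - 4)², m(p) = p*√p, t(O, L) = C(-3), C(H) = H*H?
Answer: 37241/48 - 22*I*√110/5 ≈ 775.85 - 46.148*I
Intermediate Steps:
C(H) = H²
t(O, L) = 9 (t(O, L) = (-3)² = 9)
m(p) = p^(3/2)
V(q) = 25 (V(q) = (9 - 4)² = 5² = 25)
m(-110)/V(53) - 37241/y(-32) = (-110)^(3/2)/25 - 37241/(-48) = -110*I*√110*(1/25) - 37241*(-1/48) = -22*I*√110/5 + 37241/48 = 37241/48 - 22*I*√110/5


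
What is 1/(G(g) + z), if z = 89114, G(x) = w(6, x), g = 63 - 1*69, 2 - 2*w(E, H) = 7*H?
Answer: 1/89136 ≈ 1.1219e-5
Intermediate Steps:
w(E, H) = 1 - 7*H/2
g = -6 (g = 63 - 69 = -6)
G(x) = 1 - 7*x/2
1/(G(g) + z) = 1/((1 - 7/2*(-6)) + 89114) = 1/((1 + 21) + 89114) = 1/(22 + 89114) = 1/89136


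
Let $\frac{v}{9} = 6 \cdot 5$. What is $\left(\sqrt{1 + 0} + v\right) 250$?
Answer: $67750$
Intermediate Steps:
$v = 270$ ($v = 9 \cdot 6 \cdot 5 = 9 \cdot 30 = 270$)
$\left(\sqrt{1 + 0} + v\right) 250 = \left(\sqrt{1 + 0} + 270\right) 250 = \left(\sqrt{1} + 270\right) 250 = \left(1 + 270\right) 250 = 271 \cdot 250 = 67750$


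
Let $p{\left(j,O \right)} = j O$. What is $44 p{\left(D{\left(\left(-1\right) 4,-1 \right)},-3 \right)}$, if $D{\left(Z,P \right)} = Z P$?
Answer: $-528$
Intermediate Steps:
$D{\left(Z,P \right)} = P Z$
$p{\left(j,O \right)} = O j$
$44 p{\left(D{\left(\left(-1\right) 4,-1 \right)},-3 \right)} = 44 \left(- 3 \left(- \left(-1\right) 4\right)\right) = 44 \left(- 3 \left(\left(-1\right) \left(-4\right)\right)\right) = 44 \left(\left(-3\right) 4\right) = 44 \left(-12\right) = -528$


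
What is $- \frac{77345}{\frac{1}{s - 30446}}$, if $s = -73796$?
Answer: $8062597490$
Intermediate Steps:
$- \frac{77345}{\frac{1}{s - 30446}} = - \frac{77345}{\frac{1}{-73796 - 30446}} = - \frac{77345}{\frac{1}{-104242}} = - \frac{77345}{- \frac{1}{104242}} = \left(-77345\right) \left(-104242\right) = 8062597490$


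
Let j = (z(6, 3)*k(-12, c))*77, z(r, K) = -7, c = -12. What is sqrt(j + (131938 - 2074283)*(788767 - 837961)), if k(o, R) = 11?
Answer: sqrt(95551714001) ≈ 3.0911e+5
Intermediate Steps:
j = -5929 (j = -7*11*77 = -77*77 = -5929)
sqrt(j + (131938 - 2074283)*(788767 - 837961)) = sqrt(-5929 + (131938 - 2074283)*(788767 - 837961)) = sqrt(-5929 - 1942345*(-49194)) = sqrt(-5929 + 95551719930) = sqrt(95551714001)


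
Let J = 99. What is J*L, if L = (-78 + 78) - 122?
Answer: -12078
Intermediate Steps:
L = -122 (L = 0 - 122 = -122)
J*L = 99*(-122) = -12078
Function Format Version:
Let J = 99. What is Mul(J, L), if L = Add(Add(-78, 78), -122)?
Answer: -12078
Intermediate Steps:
L = -122 (L = Add(0, -122) = -122)
Mul(J, L) = Mul(99, -122) = -12078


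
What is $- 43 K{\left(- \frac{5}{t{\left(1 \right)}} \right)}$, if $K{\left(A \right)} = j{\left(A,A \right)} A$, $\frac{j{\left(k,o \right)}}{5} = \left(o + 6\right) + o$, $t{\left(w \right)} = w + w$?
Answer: $\frac{1075}{2} \approx 537.5$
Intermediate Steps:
$t{\left(w \right)} = 2 w$
$j{\left(k,o \right)} = 30 + 10 o$ ($j{\left(k,o \right)} = 5 \left(\left(o + 6\right) + o\right) = 5 \left(\left(6 + o\right) + o\right) = 5 \left(6 + 2 o\right) = 30 + 10 o$)
$K{\left(A \right)} = A \left(30 + 10 A\right)$ ($K{\left(A \right)} = \left(30 + 10 A\right) A = A \left(30 + 10 A\right)$)
$- 43 K{\left(- \frac{5}{t{\left(1 \right)}} \right)} = - 43 \cdot 10 \left(- \frac{5}{2 \cdot 1}\right) \left(3 - \frac{5}{2 \cdot 1}\right) = - 43 \cdot 10 \left(- \frac{5}{2}\right) \left(3 - \frac{5}{2}\right) = - 43 \cdot 10 \left(- \frac{5}{2}\right) \frac{1}{2} = \left(-43\right) \left(- \frac{25}{2}\right) = \frac{1075}{2}$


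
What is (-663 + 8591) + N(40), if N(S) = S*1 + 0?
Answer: 7968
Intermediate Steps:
N(S) = S (N(S) = S + 0 = S)
(-663 + 8591) + N(40) = (-663 + 8591) + 40 = 7928 + 40 = 7968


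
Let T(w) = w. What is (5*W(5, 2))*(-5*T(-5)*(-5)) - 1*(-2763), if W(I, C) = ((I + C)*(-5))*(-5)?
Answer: -106612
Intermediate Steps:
W(I, C) = 25*C + 25*I (W(I, C) = ((C + I)*(-5))*(-5) = (-5*C - 5*I)*(-5) = 25*C + 25*I)
(5*W(5, 2))*(-5*T(-5)*(-5)) - 1*(-2763) = (5*(25*2 + 25*5))*(-5*(-5)*(-5)) - 1*(-2763) = (5*(50 + 125))*(25*(-5)) + 2763 = (5*175)*(-125) + 2763 = 875*(-125) + 2763 = -109375 + 2763 = -106612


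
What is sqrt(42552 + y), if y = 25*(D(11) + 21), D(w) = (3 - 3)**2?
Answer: sqrt(43077) ≈ 207.55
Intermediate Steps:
D(w) = 0 (D(w) = 0**2 = 0)
y = 525 (y = 25*(0 + 21) = 25*21 = 525)
sqrt(42552 + y) = sqrt(42552 + 525) = sqrt(43077)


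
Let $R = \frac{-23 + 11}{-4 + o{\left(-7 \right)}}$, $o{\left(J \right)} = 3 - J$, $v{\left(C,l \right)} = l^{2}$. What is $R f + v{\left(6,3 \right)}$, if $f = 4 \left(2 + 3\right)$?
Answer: $-31$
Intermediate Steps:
$R = -2$ ($R = \frac{-23 + 11}{-4 + \left(3 - -7\right)} = - \frac{12}{-4 + \left(3 + 7\right)} = - \frac{12}{-4 + 10} = - \frac{12}{6} = \left(-12\right) \frac{1}{6} = -2$)
$f = 20$ ($f = 4 \cdot 5 = 20$)
$R f + v{\left(6,3 \right)} = \left(-2\right) 20 + 3^{2} = -40 + 9 = -31$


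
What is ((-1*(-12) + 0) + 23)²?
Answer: 1225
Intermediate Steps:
((-1*(-12) + 0) + 23)² = ((12 + 0) + 23)² = (12 + 23)² = 35² = 1225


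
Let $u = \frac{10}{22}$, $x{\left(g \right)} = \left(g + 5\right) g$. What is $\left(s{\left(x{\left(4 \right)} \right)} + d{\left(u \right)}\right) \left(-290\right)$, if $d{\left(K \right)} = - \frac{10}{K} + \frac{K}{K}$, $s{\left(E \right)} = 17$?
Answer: $1160$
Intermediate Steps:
$x{\left(g \right)} = g \left(5 + g\right)$ ($x{\left(g \right)} = \left(5 + g\right) g = g \left(5 + g\right)$)
$u = \frac{5}{11}$ ($u = 10 \cdot \frac{1}{22} = \frac{5}{11} \approx 0.45455$)
$d{\left(K \right)} = 1 - \frac{10}{K}$ ($d{\left(K \right)} = - \frac{10}{K} + 1 = 1 - \frac{10}{K}$)
$\left(s{\left(x{\left(4 \right)} \right)} + d{\left(u \right)}\right) \left(-290\right) = \left(17 + \frac{-10 + \frac{5}{11}}{\frac{5}{11}}\right) \left(-290\right) = \left(17 + \frac{11}{5} \left(- \frac{105}{11}\right)\right) \left(-290\right) = \left(17 - 21\right) \left(-290\right) = \left(-4\right) \left(-290\right) = 1160$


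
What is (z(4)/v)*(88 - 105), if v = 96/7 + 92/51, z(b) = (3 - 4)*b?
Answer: 6069/1385 ≈ 4.3820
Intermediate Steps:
z(b) = -b
v = 5540/357 (v = 96*(⅐) + 92*(1/51) = 96/7 + 92/51 = 5540/357 ≈ 15.518)
(z(4)/v)*(88 - 105) = ((-1*4)/(5540/357))*(88 - 105) = ((357/5540)*(-4))*(-17) = -357/1385*(-17) = 6069/1385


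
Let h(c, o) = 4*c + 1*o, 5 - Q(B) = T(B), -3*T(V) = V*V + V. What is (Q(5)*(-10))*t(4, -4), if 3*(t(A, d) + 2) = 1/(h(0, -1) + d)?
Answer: 310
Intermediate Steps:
T(V) = -V/3 - V**2/3 (T(V) = -(V*V + V)/3 = -(V**2 + V)/3 = -(V + V**2)/3 = -V/3 - V**2/3)
Q(B) = 5 + B*(1 + B)/3 (Q(B) = 5 - (-1)*B*(1 + B)/3 = 5 + B*(1 + B)/3)
h(c, o) = o + 4*c (h(c, o) = 4*c + o = o + 4*c)
t(A, d) = -2 + 1/(3*(-1 + d)) (t(A, d) = -2 + 1/(3*((-1 + 4*0) + d)) = -2 + 1/(3*((-1 + 0) + d)) = -2 + 1/(3*(-1 + d)))
(Q(5)*(-10))*t(4, -4) = ((5 + (1/3)*5*(1 + 5))*(-10))*((7 - 6*(-4))/(3*(-1 - 4))) = ((5 + (1/3)*5*6)*(-10))*((1/3)*(7 + 24)/(-5)) = ((5 + 10)*(-10))*((1/3)*(-1/5)*31) = (15*(-10))*(-31/15) = -150*(-31/15) = 310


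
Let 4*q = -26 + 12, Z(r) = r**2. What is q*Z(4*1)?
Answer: -56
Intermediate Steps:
q = -7/2 (q = (-26 + 12)/4 = (1/4)*(-14) = -7/2 ≈ -3.5000)
q*Z(4*1) = -7*(4*1)**2/2 = -7/2*4**2 = -7/2*16 = -56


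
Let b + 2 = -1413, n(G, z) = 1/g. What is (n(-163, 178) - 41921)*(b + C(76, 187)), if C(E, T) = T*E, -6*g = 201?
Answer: -536463419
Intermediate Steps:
g = -67/2 (g = -⅙*201 = -67/2 ≈ -33.500)
n(G, z) = -2/67 (n(G, z) = 1/(-67/2) = -2/67)
C(E, T) = E*T
b = -1415 (b = -2 - 1413 = -1415)
(n(-163, 178) - 41921)*(b + C(76, 187)) = (-2/67 - 41921)*(-1415 + 76*187) = -2808709*(-1415 + 14212)/67 = -2808709/67*12797 = -536463419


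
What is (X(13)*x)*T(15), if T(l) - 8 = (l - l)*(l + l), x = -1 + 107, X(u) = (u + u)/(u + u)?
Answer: 848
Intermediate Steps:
X(u) = 1 (X(u) = (2*u)/((2*u)) = (2*u)*(1/(2*u)) = 1)
x = 106
T(l) = 8 (T(l) = 8 + (l - l)*(l + l) = 8 + 0*(2*l) = 8 + 0 = 8)
(X(13)*x)*T(15) = (1*106)*8 = 106*8 = 848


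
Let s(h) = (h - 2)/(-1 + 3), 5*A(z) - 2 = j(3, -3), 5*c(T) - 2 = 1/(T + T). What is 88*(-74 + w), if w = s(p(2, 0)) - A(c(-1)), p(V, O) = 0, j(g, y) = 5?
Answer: -33616/5 ≈ -6723.2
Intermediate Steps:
c(T) = ⅖ + 1/(10*T) (c(T) = ⅖ + 1/(5*(T + T)) = ⅖ + 1/(5*((2*T))) = ⅖ + (1/(2*T))/5 = ⅖ + 1/(10*T))
A(z) = 7/5 (A(z) = ⅖ + (⅕)*5 = ⅖ + 1 = 7/5)
s(h) = -1 + h/2 (s(h) = (-2 + h)/2 = (-2 + h)*(½) = -1 + h/2)
w = -12/5 (w = (-1 + (½)*0) - 1*7/5 = (-1 + 0) - 7/5 = -1 - 7/5 = -12/5 ≈ -2.4000)
88*(-74 + w) = 88*(-74 - 12/5) = 88*(-382/5) = -33616/5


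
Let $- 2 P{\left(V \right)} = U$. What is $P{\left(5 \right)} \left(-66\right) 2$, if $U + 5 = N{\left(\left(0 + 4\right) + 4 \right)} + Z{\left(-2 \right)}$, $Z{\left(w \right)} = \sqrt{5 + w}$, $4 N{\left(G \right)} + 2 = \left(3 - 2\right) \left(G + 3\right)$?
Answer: $- \frac{363}{2} + 66 \sqrt{3} \approx -67.185$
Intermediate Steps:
$N{\left(G \right)} = \frac{1}{4} + \frac{G}{4}$ ($N{\left(G \right)} = - \frac{1}{2} + \frac{\left(3 - 2\right) \left(G + 3\right)}{4} = - \frac{1}{2} + \frac{1 \left(3 + G\right)}{4} = - \frac{1}{2} + \frac{3 + G}{4} = - \frac{1}{2} + \left(\frac{3}{4} + \frac{G}{4}\right) = \frac{1}{4} + \frac{G}{4}$)
$U = - \frac{11}{4} + \sqrt{3}$ ($U = -5 + \left(\left(\frac{1}{4} + \frac{\left(0 + 4\right) + 4}{4}\right) + \sqrt{5 - 2}\right) = -5 + \left(\left(\frac{1}{4} + \frac{4 + 4}{4}\right) + \sqrt{3}\right) = -5 + \left(\left(\frac{1}{4} + \frac{1}{4} \cdot 8\right) + \sqrt{3}\right) = -5 + \left(\left(\frac{1}{4} + 2\right) + \sqrt{3}\right) = -5 + \left(\frac{9}{4} + \sqrt{3}\right) = - \frac{11}{4} + \sqrt{3} \approx -1.018$)
$P{\left(V \right)} = \frac{11}{8} - \frac{\sqrt{3}}{2}$ ($P{\left(V \right)} = - \frac{- \frac{11}{4} + \sqrt{3}}{2} = \frac{11}{8} - \frac{\sqrt{3}}{2}$)
$P{\left(5 \right)} \left(-66\right) 2 = \left(\frac{11}{8} - \frac{\sqrt{3}}{2}\right) \left(-66\right) 2 = \left(- \frac{363}{4} + 33 \sqrt{3}\right) 2 = - \frac{363}{2} + 66 \sqrt{3}$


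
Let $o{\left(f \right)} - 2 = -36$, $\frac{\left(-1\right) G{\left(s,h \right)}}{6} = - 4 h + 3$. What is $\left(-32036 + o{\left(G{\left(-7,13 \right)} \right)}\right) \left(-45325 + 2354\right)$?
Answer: $1378079970$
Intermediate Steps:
$G{\left(s,h \right)} = -18 + 24 h$ ($G{\left(s,h \right)} = - 6 \left(- 4 h + 3\right) = - 6 \left(3 - 4 h\right) = -18 + 24 h$)
$o{\left(f \right)} = -34$ ($o{\left(f \right)} = 2 - 36 = -34$)
$\left(-32036 + o{\left(G{\left(-7,13 \right)} \right)}\right) \left(-45325 + 2354\right) = \left(-32036 - 34\right) \left(-45325 + 2354\right) = \left(-32070\right) \left(-42971\right) = 1378079970$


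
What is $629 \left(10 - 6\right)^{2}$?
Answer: $10064$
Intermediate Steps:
$629 \left(10 - 6\right)^{2} = 629 \cdot 4^{2} = 629 \cdot 16 = 10064$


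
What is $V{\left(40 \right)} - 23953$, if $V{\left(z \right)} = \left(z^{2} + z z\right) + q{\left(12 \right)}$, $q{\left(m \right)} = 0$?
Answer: $-20753$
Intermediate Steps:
$V{\left(z \right)} = 2 z^{2}$ ($V{\left(z \right)} = \left(z^{2} + z z\right) + 0 = \left(z^{2} + z^{2}\right) + 0 = 2 z^{2} + 0 = 2 z^{2}$)
$V{\left(40 \right)} - 23953 = 2 \cdot 40^{2} - 23953 = 2 \cdot 1600 - 23953 = 3200 - 23953 = -20753$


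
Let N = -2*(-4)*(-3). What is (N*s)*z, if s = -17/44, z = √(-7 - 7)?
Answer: 102*I*√14/11 ≈ 34.695*I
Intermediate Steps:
N = -24 (N = 8*(-3) = -24)
z = I*√14 (z = √(-14) = I*√14 ≈ 3.7417*I)
s = -17/44 (s = -17*1/44 = -17/44 ≈ -0.38636)
(N*s)*z = (-24*(-17/44))*(I*√14) = 102*(I*√14)/11 = 102*I*√14/11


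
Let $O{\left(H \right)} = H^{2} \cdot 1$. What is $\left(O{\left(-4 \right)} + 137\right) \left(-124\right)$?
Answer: $-18972$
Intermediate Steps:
$O{\left(H \right)} = H^{2}$
$\left(O{\left(-4 \right)} + 137\right) \left(-124\right) = \left(\left(-4\right)^{2} + 137\right) \left(-124\right) = \left(16 + 137\right) \left(-124\right) = 153 \left(-124\right) = -18972$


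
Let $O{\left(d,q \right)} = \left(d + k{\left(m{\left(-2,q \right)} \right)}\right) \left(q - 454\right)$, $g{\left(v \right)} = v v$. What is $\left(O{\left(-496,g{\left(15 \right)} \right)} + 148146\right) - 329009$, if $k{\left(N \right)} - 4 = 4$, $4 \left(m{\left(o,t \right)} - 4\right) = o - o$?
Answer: $-69111$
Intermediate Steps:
$m{\left(o,t \right)} = 4$ ($m{\left(o,t \right)} = 4 + \frac{o - o}{4} = 4 + \frac{1}{4} \cdot 0 = 4 + 0 = 4$)
$k{\left(N \right)} = 8$ ($k{\left(N \right)} = 4 + 4 = 8$)
$g{\left(v \right)} = v^{2}$
$O{\left(d,q \right)} = \left(-454 + q\right) \left(8 + d\right)$ ($O{\left(d,q \right)} = \left(d + 8\right) \left(q - 454\right) = \left(8 + d\right) \left(-454 + q\right) = \left(-454 + q\right) \left(8 + d\right)$)
$\left(O{\left(-496,g{\left(15 \right)} \right)} + 148146\right) - 329009 = \left(\left(-3632 - -225184 + 8 \cdot 15^{2} - 496 \cdot 15^{2}\right) + 148146\right) - 329009 = \left(\left(-3632 + 225184 + 8 \cdot 225 - 111600\right) + 148146\right) - 329009 = \left(\left(-3632 + 225184 + 1800 - 111600\right) + 148146\right) - 329009 = \left(111752 + 148146\right) - 329009 = 259898 - 329009 = -69111$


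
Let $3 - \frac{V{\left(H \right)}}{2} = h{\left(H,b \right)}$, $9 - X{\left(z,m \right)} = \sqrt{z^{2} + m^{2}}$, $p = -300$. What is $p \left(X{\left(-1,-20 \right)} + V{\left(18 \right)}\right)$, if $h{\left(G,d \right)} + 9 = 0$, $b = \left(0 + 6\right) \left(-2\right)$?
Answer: $-9900 + 300 \sqrt{401} \approx -3892.5$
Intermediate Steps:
$b = -12$ ($b = 6 \left(-2\right) = -12$)
$X{\left(z,m \right)} = 9 - \sqrt{m^{2} + z^{2}}$ ($X{\left(z,m \right)} = 9 - \sqrt{z^{2} + m^{2}} = 9 - \sqrt{m^{2} + z^{2}}$)
$h{\left(G,d \right)} = -9$ ($h{\left(G,d \right)} = -9 + 0 = -9$)
$V{\left(H \right)} = 24$ ($V{\left(H \right)} = 6 - -18 = 6 + 18 = 24$)
$p \left(X{\left(-1,-20 \right)} + V{\left(18 \right)}\right) = - 300 \left(\left(9 - \sqrt{\left(-20\right)^{2} + \left(-1\right)^{2}}\right) + 24\right) = - 300 \left(\left(9 - \sqrt{400 + 1}\right) + 24\right) = - 300 \left(\left(9 - \sqrt{401}\right) + 24\right) = - 300 \left(33 - \sqrt{401}\right) = -9900 + 300 \sqrt{401}$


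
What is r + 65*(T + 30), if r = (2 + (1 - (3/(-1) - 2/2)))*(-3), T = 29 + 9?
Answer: 4399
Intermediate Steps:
T = 38
r = -21 (r = (2 + (1 - (3*(-1) - 2*½)))*(-3) = (2 + (1 - (-3 - 1)))*(-3) = (2 + (1 - 1*(-4)))*(-3) = (2 + (1 + 4))*(-3) = (2 + 5)*(-3) = 7*(-3) = -21)
r + 65*(T + 30) = -21 + 65*(38 + 30) = -21 + 65*68 = -21 + 4420 = 4399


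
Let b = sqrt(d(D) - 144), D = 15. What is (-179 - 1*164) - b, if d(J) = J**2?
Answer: -352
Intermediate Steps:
b = 9 (b = sqrt(15**2 - 144) = sqrt(225 - 144) = sqrt(81) = 9)
(-179 - 1*164) - b = (-179 - 1*164) - 1*9 = (-179 - 164) - 9 = -343 - 9 = -352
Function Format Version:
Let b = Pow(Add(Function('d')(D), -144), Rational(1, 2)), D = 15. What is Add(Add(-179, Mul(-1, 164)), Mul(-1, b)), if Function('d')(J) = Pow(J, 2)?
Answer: -352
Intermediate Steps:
b = 9 (b = Pow(Add(Pow(15, 2), -144), Rational(1, 2)) = Pow(Add(225, -144), Rational(1, 2)) = Pow(81, Rational(1, 2)) = 9)
Add(Add(-179, Mul(-1, 164)), Mul(-1, b)) = Add(Add(-179, Mul(-1, 164)), Mul(-1, 9)) = Add(Add(-179, -164), -9) = Add(-343, -9) = -352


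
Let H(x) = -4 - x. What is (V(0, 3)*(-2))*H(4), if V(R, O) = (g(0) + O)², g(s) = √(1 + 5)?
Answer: 240 + 96*√6 ≈ 475.15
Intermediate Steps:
g(s) = √6
V(R, O) = (O + √6)² (V(R, O) = (√6 + O)² = (O + √6)²)
(V(0, 3)*(-2))*H(4) = ((3 + √6)²*(-2))*(-4 - 1*4) = (-2*(3 + √6)²)*(-4 - 4) = -2*(3 + √6)²*(-8) = 16*(3 + √6)²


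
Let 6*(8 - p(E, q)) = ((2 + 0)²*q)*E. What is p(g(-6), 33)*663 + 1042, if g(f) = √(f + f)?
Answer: 6346 - 29172*I*√3 ≈ 6346.0 - 50527.0*I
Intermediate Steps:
g(f) = √2*√f (g(f) = √(2*f) = √2*√f)
p(E, q) = 8 - 2*E*q/3 (p(E, q) = 8 - (2 + 0)²*q*E/6 = 8 - 2²*q*E/6 = 8 - 4*q*E/6 = 8 - 2*E*q/3)
p(g(-6), 33)*663 + 1042 = (8 - ⅔*√2*√(-6)*33)*663 + 1042 = (8 - ⅔*√2*(I*√6)*33)*663 + 1042 = (8 - ⅔*2*I*√3*33)*663 + 1042 = (8 - 44*I*√3)*663 + 1042 = (5304 - 29172*I*√3) + 1042 = 6346 - 29172*I*√3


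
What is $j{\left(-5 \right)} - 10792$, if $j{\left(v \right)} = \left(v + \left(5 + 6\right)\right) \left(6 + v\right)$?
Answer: $-10786$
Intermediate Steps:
$j{\left(v \right)} = \left(6 + v\right) \left(11 + v\right)$ ($j{\left(v \right)} = \left(v + 11\right) \left(6 + v\right) = \left(11 + v\right) \left(6 + v\right) = \left(6 + v\right) \left(11 + v\right)$)
$j{\left(-5 \right)} - 10792 = \left(66 + \left(-5\right)^{2} + 17 \left(-5\right)\right) - 10792 = \left(66 + 25 - 85\right) - 10792 = 6 - 10792 = -10786$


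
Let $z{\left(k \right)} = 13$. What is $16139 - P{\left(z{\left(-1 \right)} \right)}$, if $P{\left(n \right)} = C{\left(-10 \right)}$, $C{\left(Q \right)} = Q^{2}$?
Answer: $16039$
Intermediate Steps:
$P{\left(n \right)} = 100$ ($P{\left(n \right)} = \left(-10\right)^{2} = 100$)
$16139 - P{\left(z{\left(-1 \right)} \right)} = 16139 - 100 = 16039$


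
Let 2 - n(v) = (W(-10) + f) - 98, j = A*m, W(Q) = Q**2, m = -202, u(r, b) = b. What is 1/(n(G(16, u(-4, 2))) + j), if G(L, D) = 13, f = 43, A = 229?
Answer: -1/46301 ≈ -2.1598e-5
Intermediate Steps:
j = -46258 (j = 229*(-202) = -46258)
n(v) = -43 (n(v) = 2 - (((-10)**2 + 43) - 98) = 2 - ((100 + 43) - 98) = 2 - (143 - 98) = 2 - 1*45 = 2 - 45 = -43)
1/(n(G(16, u(-4, 2))) + j) = 1/(-43 - 46258) = 1/(-46301) = -1/46301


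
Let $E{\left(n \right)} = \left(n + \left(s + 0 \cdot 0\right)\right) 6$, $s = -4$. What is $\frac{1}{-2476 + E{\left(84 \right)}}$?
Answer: $- \frac{1}{1996} \approx -0.000501$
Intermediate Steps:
$E{\left(n \right)} = -24 + 6 n$ ($E{\left(n \right)} = \left(n + \left(-4 + 0 \cdot 0\right)\right) 6 = \left(n + \left(-4 + 0\right)\right) 6 = \left(n - 4\right) 6 = \left(-4 + n\right) 6 = -24 + 6 n$)
$\frac{1}{-2476 + E{\left(84 \right)}} = \frac{1}{-2476 + \left(-24 + 6 \cdot 84\right)} = \frac{1}{-2476 + \left(-24 + 504\right)} = \frac{1}{-2476 + 480} = \frac{1}{-1996} = - \frac{1}{1996}$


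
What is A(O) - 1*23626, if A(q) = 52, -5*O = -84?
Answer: -23574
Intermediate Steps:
O = 84/5 (O = -⅕*(-84) = 84/5 ≈ 16.800)
A(O) - 1*23626 = 52 - 1*23626 = 52 - 23626 = -23574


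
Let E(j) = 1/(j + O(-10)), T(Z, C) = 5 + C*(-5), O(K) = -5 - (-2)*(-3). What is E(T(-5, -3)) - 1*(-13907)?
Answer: 125164/9 ≈ 13907.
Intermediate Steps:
O(K) = -11 (O(K) = -5 - 1*6 = -5 - 6 = -11)
T(Z, C) = 5 - 5*C
E(j) = 1/(-11 + j) (E(j) = 1/(j - 11) = 1/(-11 + j))
E(T(-5, -3)) - 1*(-13907) = 1/(-11 + (5 - 5*(-3))) - 1*(-13907) = 1/(-11 + (5 + 15)) + 13907 = 1/(-11 + 20) + 13907 = 1/9 + 13907 = ⅑ + 13907 = 125164/9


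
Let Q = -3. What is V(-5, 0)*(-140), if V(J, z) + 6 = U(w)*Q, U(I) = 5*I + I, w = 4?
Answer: 10920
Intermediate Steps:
U(I) = 6*I
V(J, z) = -78 (V(J, z) = -6 + (6*4)*(-3) = -6 + 24*(-3) = -6 - 72 = -78)
V(-5, 0)*(-140) = -78*(-140) = 10920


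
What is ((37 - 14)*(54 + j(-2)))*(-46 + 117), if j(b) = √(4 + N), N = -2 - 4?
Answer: 88182 + 1633*I*√2 ≈ 88182.0 + 2309.4*I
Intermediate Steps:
N = -6
j(b) = I*√2 (j(b) = √(4 - 6) = √(-2) = I*√2)
((37 - 14)*(54 + j(-2)))*(-46 + 117) = ((37 - 14)*(54 + I*√2))*(-46 + 117) = (23*(54 + I*√2))*71 = (1242 + 23*I*√2)*71 = 88182 + 1633*I*√2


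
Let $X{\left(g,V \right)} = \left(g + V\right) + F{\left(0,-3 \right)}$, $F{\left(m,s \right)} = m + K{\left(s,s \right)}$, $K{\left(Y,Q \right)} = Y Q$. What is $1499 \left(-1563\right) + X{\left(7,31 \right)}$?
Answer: $-2342890$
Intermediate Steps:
$K{\left(Y,Q \right)} = Q Y$
$F{\left(m,s \right)} = m + s^{2}$ ($F{\left(m,s \right)} = m + s s = m + s^{2}$)
$X{\left(g,V \right)} = 9 + V + g$ ($X{\left(g,V \right)} = \left(g + V\right) + \left(0 + \left(-3\right)^{2}\right) = \left(V + g\right) + \left(0 + 9\right) = \left(V + g\right) + 9 = 9 + V + g$)
$1499 \left(-1563\right) + X{\left(7,31 \right)} = 1499 \left(-1563\right) + \left(9 + 31 + 7\right) = -2342937 + 47 = -2342890$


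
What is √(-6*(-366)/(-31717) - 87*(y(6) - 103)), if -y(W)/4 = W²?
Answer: √21617178613989/31717 ≈ 146.59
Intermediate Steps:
y(W) = -4*W²
√(-6*(-366)/(-31717) - 87*(y(6) - 103)) = √(-6*(-366)/(-31717) - 87*(-4*6² - 103)) = √(2196*(-1/31717) - 87*(-4*36 - 103)) = √(-2196/31717 - 87*(-144 - 103)) = √(-2196/31717 - 87*(-247)) = √(-2196/31717 + 21489) = √(681564417/31717) = √21617178613989/31717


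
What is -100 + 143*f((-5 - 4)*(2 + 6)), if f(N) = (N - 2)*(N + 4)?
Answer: 719476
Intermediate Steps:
f(N) = (-2 + N)*(4 + N)
-100 + 143*f((-5 - 4)*(2 + 6)) = -100 + 143*(-8 + ((-5 - 4)*(2 + 6))² + 2*((-5 - 4)*(2 + 6))) = -100 + 143*(-8 + (-9*8)² + 2*(-9*8)) = -100 + 143*(-8 + (-72)² + 2*(-72)) = -100 + 143*(-8 + 5184 - 144) = -100 + 143*5032 = -100 + 719576 = 719476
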